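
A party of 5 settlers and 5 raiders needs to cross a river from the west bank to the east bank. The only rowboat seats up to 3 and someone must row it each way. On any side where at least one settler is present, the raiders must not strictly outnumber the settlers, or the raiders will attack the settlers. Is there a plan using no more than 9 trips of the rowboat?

No

Counting alone: each trip to the east bank takes at most 3 across and each return brings at least 1 back, so after t trips out (and t−1 returns) at most 3t − (t−1) of the 10 are across; that first reaches 10 at t = 5, so at least 9 crossings are needed.
The safety rule pushes this higher. Following every safe sequence of crossings, the most of the 10 that can be at the east bank as the rowboat arrives there on crossing 9 is 9 — never all 10.
So the move cannot be finished within 9 crossings. (The shortest complete plan takes 11:)
1. 2 raiders → the east bank.  (the west bank: 5S 3R; the east bank: 0S 2R)
2. 1 raider ← the west bank.  (the west bank: 5S 4R; the east bank: 0S 1R)
3. 3 raiders → the east bank.  (the west bank: 5S 1R; the east bank: 0S 4R)
4. 1 raider ← the west bank.  (the west bank: 5S 2R; the east bank: 0S 3R)
5. 3 settlers → the east bank.  (the west bank: 2S 2R; the east bank: 3S 3R)
6. 1 settler and 1 raider ← the west bank.  (the west bank: 3S 3R; the east bank: 2S 2R)
7. 3 settlers → the east bank.  (the west bank: 0S 3R; the east bank: 5S 2R)
8. 1 raider ← the west bank.  (the west bank: 0S 4R; the east bank: 5S 1R)
9. 2 raiders → the east bank.  (the west bank: 0S 2R; the east bank: 5S 3R)
10. 1 raider ← the west bank.  (the west bank: 0S 3R; the east bank: 5S 2R)
11. 3 raiders → the east bank.  (the west bank: 0S 0R; the east bank: 5S 5R)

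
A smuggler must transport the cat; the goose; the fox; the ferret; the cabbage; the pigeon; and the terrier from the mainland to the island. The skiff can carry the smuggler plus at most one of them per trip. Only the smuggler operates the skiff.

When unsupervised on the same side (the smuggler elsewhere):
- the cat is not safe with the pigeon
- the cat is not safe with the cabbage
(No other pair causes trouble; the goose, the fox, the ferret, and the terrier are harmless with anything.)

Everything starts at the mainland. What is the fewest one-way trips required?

Counting alone: the smuggler can take at most 1 across per trip to the island, so moving all 7 needs at least 7 loaded trips out, with a return between consecutive ones — at least 13 crossings.
The safety rule pushes this higher. Following every safe sequence of crossings, the most of the 7 that can be at the island as the skiff arrives there on crossing 13 is 6 — never all 7.
So no plan with fewer than 15 crossings exists, and this one achieves 15:
1. Smuggler goes to the island with the cat.
2. Smuggler goes back to the mainland alone.
3. Smuggler goes to the island with the goose.
4. Smuggler goes back to the mainland alone.
5. Smuggler goes to the island with the fox.
6. Smuggler goes back to the mainland alone.
7. Smuggler goes to the island with the ferret.
8. Smuggler goes back to the mainland alone.
9. Smuggler goes to the island with the cabbage.
10. Smuggler goes back to the mainland with the cat.
11. Smuggler goes to the island with the pigeon.
12. Smuggler goes back to the mainland alone.
13. Smuggler goes to the island with the terrier.
14. Smuggler goes back to the mainland alone.
15. Smuggler goes to the island with the cat.

15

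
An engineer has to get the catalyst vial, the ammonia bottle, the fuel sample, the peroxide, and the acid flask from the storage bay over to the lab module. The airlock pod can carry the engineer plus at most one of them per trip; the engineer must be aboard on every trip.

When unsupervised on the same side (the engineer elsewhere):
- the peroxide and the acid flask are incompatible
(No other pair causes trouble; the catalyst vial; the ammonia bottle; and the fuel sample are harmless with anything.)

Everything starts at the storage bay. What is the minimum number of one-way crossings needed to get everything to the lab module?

Counting alone: the engineer can take at most 1 across per trip to the lab module, so moving all 5 needs at least 5 loaded trips out, with a return between consecutive ones — at least 9 crossings.
The plan below uses exactly 9 crossings, so it is optimal:
1. Engineer goes to the lab module with the peroxide.
2. Engineer goes back to the storage bay alone.
3. Engineer goes to the lab module with the catalyst vial.
4. Engineer goes back to the storage bay alone.
5. Engineer goes to the lab module with the ammonia bottle.
6. Engineer goes back to the storage bay alone.
7. Engineer goes to the lab module with the fuel sample.
8. Engineer goes back to the storage bay alone.
9. Engineer goes to the lab module with the acid flask.

9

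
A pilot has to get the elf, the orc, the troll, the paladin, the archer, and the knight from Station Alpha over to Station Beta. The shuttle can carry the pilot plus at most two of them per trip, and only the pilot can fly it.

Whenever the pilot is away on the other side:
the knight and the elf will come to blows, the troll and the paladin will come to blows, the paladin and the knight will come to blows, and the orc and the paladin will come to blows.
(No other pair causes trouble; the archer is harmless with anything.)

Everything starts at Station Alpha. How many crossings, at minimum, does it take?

Counting alone: the pilot can take at most 2 across per trip to Station Beta, so moving all 6 needs at least 3 loaded trips out, with a return between consecutive ones — at least 5 crossings.
The safety rule pushes this higher. Following every safe sequence of crossings, the most of the 6 that can be at Station Beta as the shuttle arrives there on crossing 5 is 5 — never all 6.
So no plan with fewer than 7 crossings exists, and this one achieves 7:
1. Pilot goes to Station Beta with the elf and the paladin.  [Station Alpha: the archer, the knight, the orc, the troll | Station Beta: the elf, the paladin]
2. Pilot goes back to Station Alpha alone.  [Station Alpha: the archer, the knight, the orc, the troll | Station Beta: the elf, the paladin]
3. Pilot goes to Station Beta with the archer.  [Station Alpha: the knight, the orc, the troll | Station Beta: the archer, the elf, the paladin]
4. Pilot goes back to Station Alpha alone.  [Station Alpha: the knight, the orc, the troll | Station Beta: the archer, the elf, the paladin]
5. Pilot goes to Station Beta with the orc and the troll.  [Station Alpha: the knight | Station Beta: the archer, the elf, the orc, the paladin, the troll]
6. Pilot goes back to Station Alpha with the paladin.  [Station Alpha: the knight, the paladin | Station Beta: the archer, the elf, the orc, the troll]
7. Pilot goes to Station Beta with the knight and the paladin.  [Station Alpha: — | Station Beta: the archer, the elf, the knight, the orc, the paladin, the troll]

7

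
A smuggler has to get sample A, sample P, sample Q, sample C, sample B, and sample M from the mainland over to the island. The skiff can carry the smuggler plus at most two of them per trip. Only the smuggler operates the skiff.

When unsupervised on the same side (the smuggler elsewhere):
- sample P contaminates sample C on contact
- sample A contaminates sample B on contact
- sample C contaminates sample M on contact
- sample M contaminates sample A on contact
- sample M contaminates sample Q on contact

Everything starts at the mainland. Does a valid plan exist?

No

Whatever the first load, the items left behind include a forbidden pair without the smuggler. No opening move is safe, so no plan exists.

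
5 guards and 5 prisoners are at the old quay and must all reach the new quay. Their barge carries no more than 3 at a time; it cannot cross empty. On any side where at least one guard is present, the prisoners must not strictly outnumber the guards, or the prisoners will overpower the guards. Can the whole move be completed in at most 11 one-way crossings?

Yes

Yes — this plan uses 11 crossings (≤ 11):
1. 2 prisoners → the new quay.  (the old quay: 5G 3P; the new quay: 0G 2P)
2. 1 prisoner ← the old quay.  (the old quay: 5G 4P; the new quay: 0G 1P)
3. 3 prisoners → the new quay.  (the old quay: 5G 1P; the new quay: 0G 4P)
4. 1 prisoner ← the old quay.  (the old quay: 5G 2P; the new quay: 0G 3P)
5. 3 guards → the new quay.  (the old quay: 2G 2P; the new quay: 3G 3P)
6. 1 guard and 1 prisoner ← the old quay.  (the old quay: 3G 3P; the new quay: 2G 2P)
7. 3 guards → the new quay.  (the old quay: 0G 3P; the new quay: 5G 2P)
8. 1 prisoner ← the old quay.  (the old quay: 0G 4P; the new quay: 5G 1P)
9. 2 prisoners → the new quay.  (the old quay: 0G 2P; the new quay: 5G 3P)
10. 1 prisoner ← the old quay.  (the old quay: 0G 3P; the new quay: 5G 2P)
11. 3 prisoners → the new quay.  (the old quay: 0G 0P; the new quay: 5G 5P)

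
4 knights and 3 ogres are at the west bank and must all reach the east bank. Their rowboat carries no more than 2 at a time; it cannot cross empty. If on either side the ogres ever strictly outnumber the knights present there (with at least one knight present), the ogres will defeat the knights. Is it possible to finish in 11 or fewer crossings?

Yes — this plan uses 11 crossings (≤ 11):
1. 2 ogres → the east bank.  (the west bank: 4K 1O; the east bank: 0K 2O)
2. 1 ogre ← the west bank.  (the west bank: 4K 2O; the east bank: 0K 1O)
3. 2 ogres → the east bank.  (the west bank: 4K 0O; the east bank: 0K 3O)
4. 1 ogre ← the west bank.  (the west bank: 4K 1O; the east bank: 0K 2O)
5. 2 knights → the east bank.  (the west bank: 2K 1O; the east bank: 2K 2O)
6. 1 ogre ← the west bank.  (the west bank: 2K 2O; the east bank: 2K 1O)
7. 1 knight and 1 ogre → the east bank.  (the west bank: 1K 1O; the east bank: 3K 2O)
8. 1 knight ← the west bank.  (the west bank: 2K 1O; the east bank: 2K 2O)
9. 1 knight and 1 ogre → the east bank.  (the west bank: 1K 0O; the east bank: 3K 3O)
10. 1 ogre ← the west bank.  (the west bank: 1K 1O; the east bank: 3K 2O)
11. 1 knight and 1 ogre → the east bank.  (the west bank: 0K 0O; the east bank: 4K 3O)

Yes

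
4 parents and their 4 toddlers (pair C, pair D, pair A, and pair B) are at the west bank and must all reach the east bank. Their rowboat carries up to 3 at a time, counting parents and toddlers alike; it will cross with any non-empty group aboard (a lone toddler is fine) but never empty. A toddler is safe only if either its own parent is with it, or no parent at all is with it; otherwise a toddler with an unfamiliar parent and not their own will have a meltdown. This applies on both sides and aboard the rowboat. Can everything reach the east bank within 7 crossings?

Counting alone: each trip to the east bank takes at most 3 across and each return brings at least 1 back, so after t trips out (and t−1 returns) at most 3t − (t−1) of the 8 are across; that first reaches 8 at t = 4, so at least 7 crossings are needed.
The safety rule pushes this higher. Following every safe sequence of crossings, the most of the 8 that can be at the east bank as the rowboat arrives there on crossing 7 is 7 — never all 8.
So the move cannot be finished within 7 crossings. (The shortest complete plan takes 9:)
1. parent C and toddler C cross → the east bank.
2. parent C crosses ← the west bank.
3. parent C, parent D, and toddler D cross → the east bank.
4. parent C and toddler C cross ← the west bank.
5. parent A, parent B, and parent C cross → the east bank.
6. toddler D crosses ← the west bank.
7. toddler C and toddler D cross → the east bank.
8. toddler C crosses ← the west bank.
9. toddler A, toddler B, and toddler C cross → the east bank.

No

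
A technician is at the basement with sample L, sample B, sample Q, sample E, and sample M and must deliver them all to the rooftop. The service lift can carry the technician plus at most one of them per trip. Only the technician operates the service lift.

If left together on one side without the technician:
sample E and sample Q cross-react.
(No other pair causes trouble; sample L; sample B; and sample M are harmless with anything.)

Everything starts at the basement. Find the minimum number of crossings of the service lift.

9

Counting alone: the technician can take at most 1 across per trip to the rooftop, so moving all 5 needs at least 5 loaded trips out, with a return between consecutive ones — at least 9 crossings.
The plan below uses exactly 9 crossings, so it is optimal:
1. Technician goes to the rooftop with sample Q.
2. Technician goes back to the basement alone.
3. Technician goes to the rooftop with sample L.
4. Technician goes back to the basement alone.
5. Technician goes to the rooftop with sample B.
6. Technician goes back to the basement alone.
7. Technician goes to the rooftop with sample M.
8. Technician goes back to the basement alone.
9. Technician goes to the rooftop with sample E.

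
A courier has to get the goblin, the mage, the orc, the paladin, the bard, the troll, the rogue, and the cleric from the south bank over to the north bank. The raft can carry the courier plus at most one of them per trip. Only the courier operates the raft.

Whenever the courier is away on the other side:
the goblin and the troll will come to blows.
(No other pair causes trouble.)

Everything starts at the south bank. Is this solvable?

Yes

1. Courier goes to the north bank with the goblin.  [the south bank: the bard, the cleric, the mage, the orc, the paladin, the rogue, the troll | the north bank: the goblin]
2. Courier goes back to the south bank alone.  [the south bank: the bard, the cleric, the mage, the orc, the paladin, the rogue, the troll | the north bank: the goblin]
3. Courier goes to the north bank with the mage.  [the south bank: the bard, the cleric, the orc, the paladin, the rogue, the troll | the north bank: the goblin, the mage]
4. Courier goes back to the south bank alone.  [the south bank: the bard, the cleric, the orc, the paladin, the rogue, the troll | the north bank: the goblin, the mage]
5. Courier goes to the north bank with the orc.  [the south bank: the bard, the cleric, the paladin, the rogue, the troll | the north bank: the goblin, the mage, the orc]
6. Courier goes back to the south bank alone.  [the south bank: the bard, the cleric, the paladin, the rogue, the troll | the north bank: the goblin, the mage, the orc]
7. Courier goes to the north bank with the paladin.  [the south bank: the bard, the cleric, the rogue, the troll | the north bank: the goblin, the mage, the orc, the paladin]
8. Courier goes back to the south bank alone.  [the south bank: the bard, the cleric, the rogue, the troll | the north bank: the goblin, the mage, the orc, the paladin]
9. Courier goes to the north bank with the bard.  [the south bank: the cleric, the rogue, the troll | the north bank: the bard, the goblin, the mage, the orc, the paladin]
10. Courier goes back to the south bank alone.  [the south bank: the cleric, the rogue, the troll | the north bank: the bard, the goblin, the mage, the orc, the paladin]
11. Courier goes to the north bank with the rogue.  [the south bank: the cleric, the troll | the north bank: the bard, the goblin, the mage, the orc, the paladin, the rogue]
12. Courier goes back to the south bank alone.  [the south bank: the cleric, the troll | the north bank: the bard, the goblin, the mage, the orc, the paladin, the rogue]
13. Courier goes to the north bank with the cleric.  [the south bank: the troll | the north bank: the bard, the cleric, the goblin, the mage, the orc, the paladin, the rogue]
14. Courier goes back to the south bank alone.  [the south bank: the troll | the north bank: the bard, the cleric, the goblin, the mage, the orc, the paladin, the rogue]
15. Courier goes to the north bank with the troll.  [the south bank: — | the north bank: the bard, the cleric, the goblin, the mage, the orc, the paladin, the rogue, the troll]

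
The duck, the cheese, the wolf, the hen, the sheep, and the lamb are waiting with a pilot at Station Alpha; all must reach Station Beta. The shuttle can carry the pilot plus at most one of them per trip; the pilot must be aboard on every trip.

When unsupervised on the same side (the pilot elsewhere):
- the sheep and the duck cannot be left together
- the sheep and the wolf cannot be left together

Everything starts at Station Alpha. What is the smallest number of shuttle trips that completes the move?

Counting alone: the pilot can take at most 1 across per trip to Station Beta, so moving all 6 needs at least 6 loaded trips out, with a return between consecutive ones — at least 11 crossings.
The safety rule pushes this higher. Following every safe sequence of crossings, the most of the 6 that can be at Station Beta as the shuttle arrives there on crossing 11 is 5 — never all 6.
So no plan with fewer than 13 crossings exists, and this one achieves 13:
1. Pilot goes to Station Beta with the sheep.
2. Pilot goes back to Station Alpha alone.
3. Pilot goes to Station Beta with the duck.
4. Pilot goes back to Station Alpha with the sheep.
5. Pilot goes to Station Beta with the wolf.
6. Pilot goes back to Station Alpha alone.
7. Pilot goes to Station Beta with the cheese.
8. Pilot goes back to Station Alpha alone.
9. Pilot goes to Station Beta with the hen.
10. Pilot goes back to Station Alpha alone.
11. Pilot goes to Station Beta with the lamb.
12. Pilot goes back to Station Alpha alone.
13. Pilot goes to Station Beta with the sheep.

13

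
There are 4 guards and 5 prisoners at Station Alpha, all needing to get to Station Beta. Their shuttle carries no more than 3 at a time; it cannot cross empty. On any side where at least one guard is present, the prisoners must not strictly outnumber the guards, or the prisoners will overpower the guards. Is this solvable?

No

The prisoners already outnumber the guards at Station Alpha before anyone moves, so the starting position itself is disallowed.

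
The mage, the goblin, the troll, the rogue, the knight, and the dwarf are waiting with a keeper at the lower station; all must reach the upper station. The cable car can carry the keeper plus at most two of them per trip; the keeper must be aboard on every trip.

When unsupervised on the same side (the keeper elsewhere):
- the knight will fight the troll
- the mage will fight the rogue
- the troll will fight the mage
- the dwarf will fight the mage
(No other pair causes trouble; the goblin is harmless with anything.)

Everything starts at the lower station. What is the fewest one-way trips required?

7

Counting alone: the keeper can take at most 2 across per trip to the upper station, so moving all 6 needs at least 3 loaded trips out, with a return between consecutive ones — at least 5 crossings.
The safety rule pushes this higher. Following every safe sequence of crossings, the most of the 6 that can be at the upper station as the cable car arrives there on crossing 5 is 5 — never all 6.
So no plan with fewer than 7 crossings exists, and this one achieves 7:
1. Keeper goes to the upper station with the mage and the troll.  [the lower station: the dwarf, the goblin, the knight, the rogue | the upper station: the mage, the troll]
2. Keeper goes back to the lower station with the mage.  [the lower station: the dwarf, the goblin, the knight, the mage, the rogue | the upper station: the troll]
3. Keeper goes to the upper station with the goblin and the mage.  [the lower station: the dwarf, the knight, the rogue | the upper station: the goblin, the mage, the troll]
4. Keeper goes back to the lower station with the mage.  [the lower station: the dwarf, the knight, the mage, the rogue | the upper station: the goblin, the troll]
5. Keeper goes to the upper station with the dwarf and the rogue.  [the lower station: the knight, the mage | the upper station: the dwarf, the goblin, the rogue, the troll]
6. Keeper goes back to the lower station alone.  [the lower station: the knight, the mage | the upper station: the dwarf, the goblin, the rogue, the troll]
7. Keeper goes to the upper station with the knight and the mage.  [the lower station: — | the upper station: the dwarf, the goblin, the knight, the mage, the rogue, the troll]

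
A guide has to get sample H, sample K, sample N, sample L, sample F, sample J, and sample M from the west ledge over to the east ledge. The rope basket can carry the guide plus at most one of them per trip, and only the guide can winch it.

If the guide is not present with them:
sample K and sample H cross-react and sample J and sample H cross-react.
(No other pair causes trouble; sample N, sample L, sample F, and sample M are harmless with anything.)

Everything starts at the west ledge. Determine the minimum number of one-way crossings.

15

Counting alone: the guide can take at most 1 across per trip to the east ledge, so moving all 7 needs at least 7 loaded trips out, with a return between consecutive ones — at least 13 crossings.
The safety rule pushes this higher. Following every safe sequence of crossings, the most of the 7 that can be at the east ledge as the rope basket arrives there on crossing 13 is 6 — never all 7.
So no plan with fewer than 15 crossings exists, and this one achieves 15:
1. Guide goes to the east ledge with sample H.  [the west ledge: sample F, sample J, sample K, sample L, sample M, sample N | the east ledge: sample H]
2. Guide goes back to the west ledge alone.  [the west ledge: sample F, sample J, sample K, sample L, sample M, sample N | the east ledge: sample H]
3. Guide goes to the east ledge with sample K.  [the west ledge: sample F, sample J, sample L, sample M, sample N | the east ledge: sample H, sample K]
4. Guide goes back to the west ledge with sample H.  [the west ledge: sample F, sample H, sample J, sample L, sample M, sample N | the east ledge: sample K]
5. Guide goes to the east ledge with sample J.  [the west ledge: sample F, sample H, sample L, sample M, sample N | the east ledge: sample J, sample K]
6. Guide goes back to the west ledge alone.  [the west ledge: sample F, sample H, sample L, sample M, sample N | the east ledge: sample J, sample K]
7. Guide goes to the east ledge with sample N.  [the west ledge: sample F, sample H, sample L, sample M | the east ledge: sample J, sample K, sample N]
8. Guide goes back to the west ledge alone.  [the west ledge: sample F, sample H, sample L, sample M | the east ledge: sample J, sample K, sample N]
9. Guide goes to the east ledge with sample L.  [the west ledge: sample F, sample H, sample M | the east ledge: sample J, sample K, sample L, sample N]
10. Guide goes back to the west ledge alone.  [the west ledge: sample F, sample H, sample M | the east ledge: sample J, sample K, sample L, sample N]
11. Guide goes to the east ledge with sample F.  [the west ledge: sample H, sample M | the east ledge: sample F, sample J, sample K, sample L, sample N]
12. Guide goes back to the west ledge alone.  [the west ledge: sample H, sample M | the east ledge: sample F, sample J, sample K, sample L, sample N]
13. Guide goes to the east ledge with sample M.  [the west ledge: sample H | the east ledge: sample F, sample J, sample K, sample L, sample M, sample N]
14. Guide goes back to the west ledge alone.  [the west ledge: sample H | the east ledge: sample F, sample J, sample K, sample L, sample M, sample N]
15. Guide goes to the east ledge with sample H.  [the west ledge: — | the east ledge: sample F, sample H, sample J, sample K, sample L, sample M, sample N]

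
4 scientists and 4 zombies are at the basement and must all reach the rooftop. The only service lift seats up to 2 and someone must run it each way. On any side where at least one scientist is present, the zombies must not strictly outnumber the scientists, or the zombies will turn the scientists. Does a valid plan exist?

No

Following every safe sequence of crossings from the start, the most of the 8 that can be at the rooftop as the service lift arrives there on crossings 1, 3, 5 is 2, 3, 4 respectively; the best ever achieved is 4 of 8.
From crossing 7 on, no configuration arises that was not already reachable earlier: only 11 distinct safe configurations (who is on which side, and where the service lift is) can ever be reached, none of them has everyone across, and every continuation just revisits them. They are: 0 scientists + 0 zombies across (service lift back at the start); 0 scientists + 1 zombie across (service lift there); 0 scientists + 1 zombie across (service lift back at the start); 0 scientists + 2 zombies across (service lift there); 0 scientists + 2 zombies across (service lift back at the start); 0 scientists + 3 zombies across (service lift there); 0 scientists + 3 zombies across (service lift back at the start); 0 scientists + 4 zombies across (service lift there); 1 scientist + 1 zombie across (service lift there); 1 scientist + 1 zombie across (service lift back at the start); 2 scientists + 2 zombies across (service lift there). So no valid plan exists.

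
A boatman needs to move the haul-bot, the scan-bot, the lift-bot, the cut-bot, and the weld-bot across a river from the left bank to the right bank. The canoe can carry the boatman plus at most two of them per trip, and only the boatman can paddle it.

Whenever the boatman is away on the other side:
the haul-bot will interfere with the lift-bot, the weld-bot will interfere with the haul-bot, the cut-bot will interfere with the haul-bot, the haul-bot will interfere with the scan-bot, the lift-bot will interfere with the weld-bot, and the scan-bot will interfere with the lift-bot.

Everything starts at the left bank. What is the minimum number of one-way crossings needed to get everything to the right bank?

7

Counting alone: the boatman can take at most 2 across per trip to the right bank, so moving all 5 needs at least 3 loaded trips out, with a return between consecutive ones — at least 5 crossings.
The safety rule pushes this higher. Following every safe sequence of crossings, the most of the 5 that can be at the right bank as the canoe arrives there on crossing 5 is 4 — never all 5.
So no plan with fewer than 7 crossings exists, and this one achieves 7:
1. Boatman goes to the right bank with the haul-bot and the lift-bot.  [the left bank: the cut-bot, the scan-bot, the weld-bot | the right bank: the haul-bot, the lift-bot]
2. Boatman goes back to the left bank with the haul-bot.  [the left bank: the cut-bot, the haul-bot, the scan-bot, the weld-bot | the right bank: the lift-bot]
3. Boatman goes to the right bank with the cut-bot and the haul-bot.  [the left bank: the scan-bot, the weld-bot | the right bank: the cut-bot, the haul-bot, the lift-bot]
4. Boatman goes back to the left bank with the haul-bot.  [the left bank: the haul-bot, the scan-bot, the weld-bot | the right bank: the cut-bot, the lift-bot]
5. Boatman goes to the right bank with the scan-bot and the weld-bot.  [the left bank: the haul-bot | the right bank: the cut-bot, the lift-bot, the scan-bot, the weld-bot]
6. Boatman goes back to the left bank with the lift-bot.  [the left bank: the haul-bot, the lift-bot | the right bank: the cut-bot, the scan-bot, the weld-bot]
7. Boatman goes to the right bank with the haul-bot and the lift-bot.  [the left bank: — | the right bank: the cut-bot, the haul-bot, the lift-bot, the scan-bot, the weld-bot]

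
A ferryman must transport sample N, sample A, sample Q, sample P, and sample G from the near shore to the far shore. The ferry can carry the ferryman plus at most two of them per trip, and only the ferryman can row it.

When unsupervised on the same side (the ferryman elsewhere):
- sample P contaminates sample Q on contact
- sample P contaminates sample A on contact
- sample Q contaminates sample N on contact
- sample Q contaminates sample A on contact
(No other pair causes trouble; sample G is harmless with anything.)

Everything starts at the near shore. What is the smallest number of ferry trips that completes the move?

7

Counting alone: the ferryman can take at most 2 across per trip to the far shore, so moving all 5 needs at least 3 loaded trips out, with a return between consecutive ones — at least 5 crossings.
The safety rule pushes this higher. Following every safe sequence of crossings, the most of the 5 that can be at the far shore as the ferry arrives there on crossing 5 is 4 — never all 5.
So no plan with fewer than 7 crossings exists, and this one achieves 7:
1. Ferryman goes to the far shore with sample A and sample Q.
2. Ferryman goes back to the near shore with sample A.
3. Ferryman goes to the far shore with sample A and sample N.
4. Ferryman goes back to the near shore with sample Q.
5. Ferryman goes to the far shore with sample G and sample Q.
6. Ferryman goes back to the near shore with sample Q.
7. Ferryman goes to the far shore with sample P and sample Q.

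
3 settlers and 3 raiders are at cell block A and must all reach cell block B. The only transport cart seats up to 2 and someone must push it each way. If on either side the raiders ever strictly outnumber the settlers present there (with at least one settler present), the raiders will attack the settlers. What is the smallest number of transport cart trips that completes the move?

11

Counting alone: each trip to cell block B takes at most 2 across and each return brings at least 1 back, so after t trips out (and t−1 returns) at most 2t − (t−1) of the 6 are across; that first reaches 6 at t = 5, so at least 9 crossings are needed.
The safety rule pushes this higher. Following every safe sequence of crossings, the most of the 6 that can be at cell block B as the transport cart arrives there on crossing 9 is 5 — never all 6.
So no plan with fewer than 11 crossings exists, and this one achieves 11:
1. 2 raiders → cell block B.  (cell block A: 3S 1R; cell block B: 0S 2R)
2. 1 raider ← cell block A.  (cell block A: 3S 2R; cell block B: 0S 1R)
3. 2 raiders → cell block B.  (cell block A: 3S 0R; cell block B: 0S 3R)
4. 1 raider ← cell block A.  (cell block A: 3S 1R; cell block B: 0S 2R)
5. 2 settlers → cell block B.  (cell block A: 1S 1R; cell block B: 2S 2R)
6. 1 settler and 1 raider ← cell block A.  (cell block A: 2S 2R; cell block B: 1S 1R)
7. 2 settlers → cell block B.  (cell block A: 0S 2R; cell block B: 3S 1R)
8. 1 raider ← cell block A.  (cell block A: 0S 3R; cell block B: 3S 0R)
9. 2 raiders → cell block B.  (cell block A: 0S 1R; cell block B: 3S 2R)
10. 1 raider ← cell block A.  (cell block A: 0S 2R; cell block B: 3S 1R)
11. 2 raiders → cell block B.  (cell block A: 0S 0R; cell block B: 3S 3R)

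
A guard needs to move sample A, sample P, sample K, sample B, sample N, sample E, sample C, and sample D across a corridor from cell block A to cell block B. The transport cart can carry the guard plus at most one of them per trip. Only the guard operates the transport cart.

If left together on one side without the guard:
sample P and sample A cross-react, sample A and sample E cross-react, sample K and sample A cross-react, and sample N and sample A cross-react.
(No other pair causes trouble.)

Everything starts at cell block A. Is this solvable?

No

Following every safe sequence of crossings from the start, the most of the 8 that can be at cell block B as the transport cart arrives there on crossings 1, 3, 5, 7, 9 is 1, 2, 3, 4, 5 respectively; the best ever achieved is 5 of 8.
From crossing 11 on, no configuration arises that was not already reachable earlier: only 88 distinct safe configurations (who is on which side, and where the transport cart is) can ever be reached, none of them has everyone across, and every continuation just revisits them. So no valid plan exists.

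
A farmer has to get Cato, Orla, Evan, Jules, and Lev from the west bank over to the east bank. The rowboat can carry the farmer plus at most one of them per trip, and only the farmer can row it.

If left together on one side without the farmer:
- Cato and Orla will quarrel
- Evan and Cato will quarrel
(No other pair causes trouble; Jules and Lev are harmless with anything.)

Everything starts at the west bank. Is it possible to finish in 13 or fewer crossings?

Yes

Yes — this plan uses 11 crossings (≤ 13):
1. Farmer goes to the east bank with Cato.  [the west bank: Evan, Jules, Lev, Orla | the east bank: Cato]
2. Farmer goes back to the west bank alone.  [the west bank: Evan, Jules, Lev, Orla | the east bank: Cato]
3. Farmer goes to the east bank with Orla.  [the west bank: Evan, Jules, Lev | the east bank: Cato, Orla]
4. Farmer goes back to the west bank with Cato.  [the west bank: Cato, Evan, Jules, Lev | the east bank: Orla]
5. Farmer goes to the east bank with Evan.  [the west bank: Cato, Jules, Lev | the east bank: Evan, Orla]
6. Farmer goes back to the west bank alone.  [the west bank: Cato, Jules, Lev | the east bank: Evan, Orla]
7. Farmer goes to the east bank with Jules.  [the west bank: Cato, Lev | the east bank: Evan, Jules, Orla]
8. Farmer goes back to the west bank alone.  [the west bank: Cato, Lev | the east bank: Evan, Jules, Orla]
9. Farmer goes to the east bank with Lev.  [the west bank: Cato | the east bank: Evan, Jules, Lev, Orla]
10. Farmer goes back to the west bank alone.  [the west bank: Cato | the east bank: Evan, Jules, Lev, Orla]
11. Farmer goes to the east bank with Cato.  [the west bank: — | the east bank: Cato, Evan, Jules, Lev, Orla]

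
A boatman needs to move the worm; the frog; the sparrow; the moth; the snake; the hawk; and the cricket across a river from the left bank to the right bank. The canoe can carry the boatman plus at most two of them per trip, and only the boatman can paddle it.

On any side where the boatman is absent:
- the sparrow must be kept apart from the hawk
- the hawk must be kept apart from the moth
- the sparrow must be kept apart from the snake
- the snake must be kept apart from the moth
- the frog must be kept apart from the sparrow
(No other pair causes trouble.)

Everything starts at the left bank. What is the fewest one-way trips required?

Counting alone: the boatman can take at most 2 across per trip to the right bank, so moving all 7 needs at least 4 loaded trips out, with a return between consecutive ones — at least 7 crossings.
The safety rule pushes this higher. Following every safe sequence of crossings, the most of the 7 that can be at the right bank as the canoe arrives there on crossing 7 is 6 — never all 7.
So no plan with fewer than 9 crossings exists, and this one achieves 9:
1. Boatman goes to the right bank with the moth and the sparrow.
2. Boatman goes back to the left bank alone.
3. Boatman goes to the right bank with the worm.
4. Boatman goes back to the left bank alone.
5. Boatman goes to the right bank with the frog and the snake.
6. Boatman goes back to the left bank with the moth and the sparrow.
7. Boatman goes to the right bank with the cricket and the hawk.
8. Boatman goes back to the left bank alone.
9. Boatman goes to the right bank with the moth and the sparrow.

9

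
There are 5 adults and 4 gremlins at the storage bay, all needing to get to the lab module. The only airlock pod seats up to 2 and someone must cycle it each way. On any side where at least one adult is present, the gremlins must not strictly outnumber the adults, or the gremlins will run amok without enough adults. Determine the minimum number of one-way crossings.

15

Counting alone: each trip to the lab module takes at most 2 across and each return brings at least 1 back, so after t trips out (and t−1 returns) at most 2t − (t−1) of the 9 are across; that first reaches 9 at t = 8, so at least 15 crossings are needed.
The plan below uses exactly 15 crossings, so it is optimal:
1. 2 gremlins → the lab module.  (the storage bay: 5A 2G; the lab module: 0A 2G)
2. 1 gremlin ← the storage bay.  (the storage bay: 5A 3G; the lab module: 0A 1G)
3. 2 gremlins → the lab module.  (the storage bay: 5A 1G; the lab module: 0A 3G)
4. 1 gremlin ← the storage bay.  (the storage bay: 5A 2G; the lab module: 0A 2G)
5. 2 adults → the lab module.  (the storage bay: 3A 2G; the lab module: 2A 2G)
6. 1 gremlin ← the storage bay.  (the storage bay: 3A 3G; the lab module: 2A 1G)
7. 1 adult and 1 gremlin → the lab module.  (the storage bay: 2A 2G; the lab module: 3A 2G)
8. 1 adult ← the storage bay.  (the storage bay: 3A 2G; the lab module: 2A 2G)
9. 1 adult and 1 gremlin → the lab module.  (the storage bay: 2A 1G; the lab module: 3A 3G)
10. 1 gremlin ← the storage bay.  (the storage bay: 2A 2G; the lab module: 3A 2G)
11. 1 adult and 1 gremlin → the lab module.  (the storage bay: 1A 1G; the lab module: 4A 3G)
12. 1 adult ← the storage bay.  (the storage bay: 2A 1G; the lab module: 3A 3G)
13. 1 adult and 1 gremlin → the lab module.  (the storage bay: 1A 0G; the lab module: 4A 4G)
14. 1 gremlin ← the storage bay.  (the storage bay: 1A 1G; the lab module: 4A 3G)
15. 1 adult and 1 gremlin → the lab module.  (the storage bay: 0A 0G; the lab module: 5A 4G)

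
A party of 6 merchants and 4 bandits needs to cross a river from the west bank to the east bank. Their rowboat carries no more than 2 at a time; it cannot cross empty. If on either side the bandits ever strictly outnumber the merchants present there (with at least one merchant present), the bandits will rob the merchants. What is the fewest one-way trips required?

Counting alone: each trip to the east bank takes at most 2 across and each return brings at least 1 back, so after t trips out (and t−1 returns) at most 2t − (t−1) of the 10 are across; that first reaches 10 at t = 9, so at least 17 crossings are needed.
The plan below uses exactly 17 crossings, so it is optimal:
1. 2 bandits → the east bank.  (the west bank: 6M 2B; the east bank: 0M 2B)
2. 1 bandit ← the west bank.  (the west bank: 6M 3B; the east bank: 0M 1B)
3. 2 bandits → the east bank.  (the west bank: 6M 1B; the east bank: 0M 3B)
4. 1 bandit ← the west bank.  (the west bank: 6M 2B; the east bank: 0M 2B)
5. 2 merchants → the east bank.  (the west bank: 4M 2B; the east bank: 2M 2B)
6. 1 bandit ← the west bank.  (the west bank: 4M 3B; the east bank: 2M 1B)
7. 1 merchant and 1 bandit → the east bank.  (the west bank: 3M 2B; the east bank: 3M 2B)
8. 1 bandit ← the west bank.  (the west bank: 3M 3B; the east bank: 3M 1B)
9. 2 bandits → the east bank.  (the west bank: 3M 1B; the east bank: 3M 3B)
10. 1 bandit ← the west bank.  (the west bank: 3M 2B; the east bank: 3M 2B)
11. 1 merchant and 1 bandit → the east bank.  (the west bank: 2M 1B; the east bank: 4M 3B)
12. 1 bandit ← the west bank.  (the west bank: 2M 2B; the east bank: 4M 2B)
13. 2 bandits → the east bank.  (the west bank: 2M 0B; the east bank: 4M 4B)
14. 1 bandit ← the west bank.  (the west bank: 2M 1B; the east bank: 4M 3B)
15. 1 merchant and 1 bandit → the east bank.  (the west bank: 1M 0B; the east bank: 5M 4B)
16. 1 bandit ← the west bank.  (the west bank: 1M 1B; the east bank: 5M 3B)
17. 1 merchant and 1 bandit → the east bank.  (the west bank: 0M 0B; the east bank: 6M 4B)

17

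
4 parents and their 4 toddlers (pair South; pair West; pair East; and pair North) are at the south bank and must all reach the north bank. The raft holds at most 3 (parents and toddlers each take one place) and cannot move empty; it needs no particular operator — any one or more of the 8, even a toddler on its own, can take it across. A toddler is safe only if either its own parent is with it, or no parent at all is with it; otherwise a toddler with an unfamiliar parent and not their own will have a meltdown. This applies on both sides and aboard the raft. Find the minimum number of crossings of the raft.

9

Counting alone: each trip to the north bank takes at most 3 across and each return brings at least 1 back, so after t trips out (and t−1 returns) at most 3t − (t−1) of the 8 are across; that first reaches 8 at t = 4, so at least 7 crossings are needed.
The safety rule pushes this higher. Following every safe sequence of crossings, the most of the 8 that can be at the north bank as the raft arrives there on crossing 7 is 7 — never all 8.
So no plan with fewer than 9 crossings exists, and this one achieves 9:
1. parent South and toddler South cross → the north bank.
2. parent South crosses ← the south bank.
3. parent South, parent West, and toddler West cross → the north bank.
4. parent South and toddler South cross ← the south bank.
5. parent East, parent North, and parent South cross → the north bank.
6. toddler West crosses ← the south bank.
7. toddler South and toddler West cross → the north bank.
8. toddler South crosses ← the south bank.
9. toddler East, toddler North, and toddler South cross → the north bank.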